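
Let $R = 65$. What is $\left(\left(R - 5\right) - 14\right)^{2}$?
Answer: $2116$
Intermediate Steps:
$\left(\left(R - 5\right) - 14\right)^{2} = \left(\left(65 - 5\right) - 14\right)^{2} = \left(60 - 14\right)^{2} = 46^{2} = 2116$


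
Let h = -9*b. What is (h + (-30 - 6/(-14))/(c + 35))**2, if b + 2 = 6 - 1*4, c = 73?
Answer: 529/7056 ≈ 0.074972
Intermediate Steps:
b = 0 (b = -2 + (6 - 1*4) = -2 + (6 - 4) = -2 + 2 = 0)
h = 0 (h = -9*0 = 0)
(h + (-30 - 6/(-14))/(c + 35))**2 = (0 + (-30 - 6/(-14))/(73 + 35))**2 = (0 + (-30 - 6*(-1/14))/108)**2 = (0 + (-30 + 3/7)*(1/108))**2 = (0 - 207/7*1/108)**2 = (0 - 23/84)**2 = (-23/84)**2 = 529/7056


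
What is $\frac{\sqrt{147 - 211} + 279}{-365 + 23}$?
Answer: $- \frac{31}{38} - \frac{4 i}{171} \approx -0.81579 - 0.023392 i$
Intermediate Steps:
$\frac{\sqrt{147 - 211} + 279}{-365 + 23} = \frac{\sqrt{-64} + 279}{-342} = \left(8 i + 279\right) \left(- \frac{1}{342}\right) = \left(279 + 8 i\right) \left(- \frac{1}{342}\right) = - \frac{31}{38} - \frac{4 i}{171}$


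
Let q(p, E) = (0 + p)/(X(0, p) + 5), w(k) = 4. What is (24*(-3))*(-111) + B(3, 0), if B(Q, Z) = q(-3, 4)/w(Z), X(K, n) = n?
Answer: 63933/8 ≈ 7991.6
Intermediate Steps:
q(p, E) = p/(5 + p) (q(p, E) = (0 + p)/(p + 5) = p/(5 + p))
B(Q, Z) = -3/8 (B(Q, Z) = -3/(5 - 3)/4 = -3/2*(¼) = -3*½*(¼) = -3/2*¼ = -3/8)
(24*(-3))*(-111) + B(3, 0) = (24*(-3))*(-111) - 3/8 = -72*(-111) - 3/8 = 7992 - 3/8 = 63933/8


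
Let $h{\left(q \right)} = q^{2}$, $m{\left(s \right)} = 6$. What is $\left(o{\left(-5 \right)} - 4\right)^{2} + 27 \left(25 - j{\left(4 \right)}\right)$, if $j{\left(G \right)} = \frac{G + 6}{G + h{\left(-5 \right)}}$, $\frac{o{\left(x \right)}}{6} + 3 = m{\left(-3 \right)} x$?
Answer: $\frac{1202621}{29} \approx 41470.0$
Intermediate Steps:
$o{\left(x \right)} = -18 + 36 x$ ($o{\left(x \right)} = -18 + 6 \cdot 6 x = -18 + 36 x$)
$j{\left(G \right)} = \frac{6 + G}{25 + G}$ ($j{\left(G \right)} = \frac{G + 6}{G + \left(-5\right)^{2}} = \frac{6 + G}{G + 25} = \frac{6 + G}{25 + G}$)
$\left(o{\left(-5 \right)} - 4\right)^{2} + 27 \left(25 - j{\left(4 \right)}\right) = \left(\left(-18 + 36 \left(-5\right)\right) - 4\right)^{2} + 27 \left(25 - \frac{6 + 4}{25 + 4}\right) = \left(\left(-18 - 180\right) - 4\right)^{2} + 27 \left(25 - \frac{1}{29} \cdot 10\right) = \left(-198 - 4\right)^{2} + 27 \left(25 - \frac{1}{29} \cdot 10\right) = \left(-202\right)^{2} + 27 \left(25 - \frac{10}{29}\right) = 40804 + 27 \left(25 - \frac{10}{29}\right) = 40804 + 27 \cdot \frac{715}{29} = 40804 + \frac{19305}{29} = \frac{1202621}{29}$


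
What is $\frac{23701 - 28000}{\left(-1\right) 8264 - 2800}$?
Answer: $\frac{1433}{3688} \approx 0.38856$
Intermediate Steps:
$\frac{23701 - 28000}{\left(-1\right) 8264 - 2800} = - \frac{4299}{-8264 - 2800} = - \frac{4299}{-11064} = \left(-4299\right) \left(- \frac{1}{11064}\right) = \frac{1433}{3688}$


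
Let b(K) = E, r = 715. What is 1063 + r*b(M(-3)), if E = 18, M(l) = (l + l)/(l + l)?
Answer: 13933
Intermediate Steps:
M(l) = 1 (M(l) = (2*l)/((2*l)) = (2*l)*(1/(2*l)) = 1)
b(K) = 18
1063 + r*b(M(-3)) = 1063 + 715*18 = 1063 + 12870 = 13933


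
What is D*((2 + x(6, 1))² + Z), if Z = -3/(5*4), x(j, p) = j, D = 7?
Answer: 8939/20 ≈ 446.95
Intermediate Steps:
Z = -3/20 ≈ -0.15000
D*((2 + x(6, 1))² + Z) = 7*((2 + 6)² - 3/20) = 7*(8² - 3/20) = 7*(64 - 3/20) = 7*(1277/20) = 8939/20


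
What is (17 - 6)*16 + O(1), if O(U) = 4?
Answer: 180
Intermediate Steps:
(17 - 6)*16 + O(1) = (17 - 6)*16 + 4 = 11*16 + 4 = 176 + 4 = 180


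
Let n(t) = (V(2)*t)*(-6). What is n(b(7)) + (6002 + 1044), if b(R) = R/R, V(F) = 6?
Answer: 7010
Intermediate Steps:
b(R) = 1
n(t) = -36*t (n(t) = (6*t)*(-6) = -36*t)
n(b(7)) + (6002 + 1044) = -36*1 + (6002 + 1044) = -36 + 7046 = 7010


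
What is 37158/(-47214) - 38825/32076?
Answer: -168053531/84135348 ≈ -1.9974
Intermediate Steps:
37158/(-47214) - 38825/32076 = 37158*(-1/47214) - 38825*1/32076 = -6193/7869 - 38825/32076 = -168053531/84135348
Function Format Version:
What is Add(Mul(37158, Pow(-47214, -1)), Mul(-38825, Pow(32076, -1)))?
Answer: Rational(-168053531, 84135348) ≈ -1.9974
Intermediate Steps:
Add(Mul(37158, Pow(-47214, -1)), Mul(-38825, Pow(32076, -1))) = Add(Mul(37158, Rational(-1, 47214)), Mul(-38825, Rational(1, 32076))) = Add(Rational(-6193, 7869), Rational(-38825, 32076)) = Rational(-168053531, 84135348)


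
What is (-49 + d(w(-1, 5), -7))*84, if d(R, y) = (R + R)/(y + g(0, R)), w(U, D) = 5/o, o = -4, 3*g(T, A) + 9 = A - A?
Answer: -4095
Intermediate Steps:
g(T, A) = -3 (g(T, A) = -3 + (A - A)/3 = -3 + (⅓)*0 = -3 + 0 = -3)
w(U, D) = -5/4 (w(U, D) = 5/(-4) = 5*(-¼) = -5/4)
d(R, y) = 2*R/(-3 + y) (d(R, y) = (R + R)/(y - 3) = (2*R)/(-3 + y) = 2*R/(-3 + y))
(-49 + d(w(-1, 5), -7))*84 = (-49 + 2*(-5/4)/(-3 - 7))*84 = (-49 + 2*(-5/4)/(-10))*84 = (-49 + 2*(-5/4)*(-⅒))*84 = (-49 + ¼)*84 = -195/4*84 = -4095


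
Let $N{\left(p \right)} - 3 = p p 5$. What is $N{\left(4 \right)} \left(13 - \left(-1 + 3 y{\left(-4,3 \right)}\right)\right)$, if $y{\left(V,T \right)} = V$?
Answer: $2158$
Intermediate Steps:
$N{\left(p \right)} = 3 + 5 p^{2}$ ($N{\left(p \right)} = 3 + p p 5 = 3 + p^{2} \cdot 5 = 3 + 5 p^{2}$)
$N{\left(4 \right)} \left(13 - \left(-1 + 3 y{\left(-4,3 \right)}\right)\right) = \left(3 + 5 \cdot 4^{2}\right) \left(13 + \left(\left(-3\right) \left(-4\right) + 1\right)\right) = \left(3 + 5 \cdot 16\right) \left(13 + \left(12 + 1\right)\right) = \left(3 + 80\right) \left(13 + 13\right) = 83 \cdot 26 = 2158$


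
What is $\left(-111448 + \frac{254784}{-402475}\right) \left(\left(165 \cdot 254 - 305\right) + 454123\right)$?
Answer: $- \frac{22236022499169152}{402475} \approx -5.5248 \cdot 10^{10}$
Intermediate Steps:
$\left(-111448 + \frac{254784}{-402475}\right) \left(\left(165 \cdot 254 - 305\right) + 454123\right) = \left(-111448 + 254784 \left(- \frac{1}{402475}\right)\right) \left(\left(41910 - 305\right) + 454123\right) = \left(-111448 - \frac{254784}{402475}\right) \left(41605 + 454123\right) = \left(- \frac{44855288584}{402475}\right) 495728 = - \frac{22236022499169152}{402475}$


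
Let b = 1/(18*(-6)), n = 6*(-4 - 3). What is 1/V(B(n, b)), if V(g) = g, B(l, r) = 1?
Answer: 1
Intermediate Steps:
n = -42 (n = 6*(-7) = -42)
b = -1/108 (b = (1/18)*(-⅙) = -1/108 ≈ -0.0092593)
1/V(B(n, b)) = 1/1 = 1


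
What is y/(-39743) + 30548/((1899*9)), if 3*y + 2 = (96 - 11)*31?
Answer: 1199068963/679247613 ≈ 1.7653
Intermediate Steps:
y = 2633/3 (y = -2/3 + ((96 - 11)*31)/3 = -2/3 + (85*31)/3 = -2/3 + (1/3)*2635 = -2/3 + 2635/3 = 2633/3 ≈ 877.67)
y/(-39743) + 30548/((1899*9)) = (2633/3)/(-39743) + 30548/((1899*9)) = (2633/3)*(-1/39743) + 30548/17091 = -2633/119229 + 30548*(1/17091) = -2633/119229 + 30548/17091 = 1199068963/679247613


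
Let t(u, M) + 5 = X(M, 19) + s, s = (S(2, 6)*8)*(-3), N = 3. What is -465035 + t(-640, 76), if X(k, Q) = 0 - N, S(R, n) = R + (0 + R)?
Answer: -465139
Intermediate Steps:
S(R, n) = 2*R (S(R, n) = R + R = 2*R)
X(k, Q) = -3 (X(k, Q) = 0 - 1*3 = 0 - 3 = -3)
s = -96 (s = ((2*2)*8)*(-3) = (4*8)*(-3) = 32*(-3) = -96)
t(u, M) = -104 (t(u, M) = -5 + (-3 - 96) = -5 - 99 = -104)
-465035 + t(-640, 76) = -465035 - 104 = -465139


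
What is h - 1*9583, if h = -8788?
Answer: -18371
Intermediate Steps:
h - 1*9583 = -8788 - 1*9583 = -8788 - 9583 = -18371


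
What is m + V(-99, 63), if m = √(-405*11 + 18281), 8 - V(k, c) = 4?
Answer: 4 + √13826 ≈ 121.58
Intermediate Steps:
V(k, c) = 4 (V(k, c) = 8 - 1*4 = 8 - 4 = 4)
m = √13826 (m = √(-4455 + 18281) = √13826 ≈ 117.58)
m + V(-99, 63) = √13826 + 4 = 4 + √13826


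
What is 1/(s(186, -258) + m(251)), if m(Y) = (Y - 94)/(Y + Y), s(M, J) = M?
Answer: 502/93529 ≈ 0.0053673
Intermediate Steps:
m(Y) = (-94 + Y)/(2*Y) (m(Y) = (-94 + Y)/((2*Y)) = (-94 + Y)*(1/(2*Y)) = (-94 + Y)/(2*Y))
1/(s(186, -258) + m(251)) = 1/(186 + (½)*(-94 + 251)/251) = 1/(186 + (½)*(1/251)*157) = 1/(186 + 157/502) = 1/(93529/502) = 502/93529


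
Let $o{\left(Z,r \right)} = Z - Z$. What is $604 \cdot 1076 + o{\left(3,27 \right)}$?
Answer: $649904$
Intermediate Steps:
$o{\left(Z,r \right)} = 0$
$604 \cdot 1076 + o{\left(3,27 \right)} = 604 \cdot 1076 + 0 = 649904 + 0 = 649904$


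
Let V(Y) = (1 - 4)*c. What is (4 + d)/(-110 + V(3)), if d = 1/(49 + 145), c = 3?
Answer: -111/3298 ≈ -0.033657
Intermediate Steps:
d = 1/194 ≈ 0.0051546
V(Y) = -9 (V(Y) = (1 - 4)*3 = -3*3 = -9)
(4 + d)/(-110 + V(3)) = (4 + 1/194)/(-110 - 9) = (777/194)/(-119) = (777/194)*(-1/119) = -111/3298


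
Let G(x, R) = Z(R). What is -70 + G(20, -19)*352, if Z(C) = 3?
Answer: 986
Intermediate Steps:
G(x, R) = 3
-70 + G(20, -19)*352 = -70 + 3*352 = -70 + 1056 = 986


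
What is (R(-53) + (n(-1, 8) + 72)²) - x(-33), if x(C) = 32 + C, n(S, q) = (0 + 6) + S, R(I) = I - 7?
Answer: 5870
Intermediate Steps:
R(I) = -7 + I
n(S, q) = 6 + S
(R(-53) + (n(-1, 8) + 72)²) - x(-33) = ((-7 - 53) + ((6 - 1) + 72)²) - (32 - 33) = (-60 + (5 + 72)²) - 1*(-1) = (-60 + 77²) + 1 = (-60 + 5929) + 1 = 5869 + 1 = 5870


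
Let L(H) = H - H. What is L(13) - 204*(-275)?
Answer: 56100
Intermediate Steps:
L(H) = 0
L(13) - 204*(-275) = 0 - 204*(-275) = 0 + 56100 = 56100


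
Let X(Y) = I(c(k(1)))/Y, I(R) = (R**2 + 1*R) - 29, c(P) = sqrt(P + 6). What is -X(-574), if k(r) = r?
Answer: -11/287 + sqrt(7)/574 ≈ -0.033718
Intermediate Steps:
c(P) = sqrt(6 + P)
I(R) = -29 + R + R**2 (I(R) = (R**2 + R) - 29 = (R + R**2) - 29 = -29 + R + R**2)
X(Y) = (-22 + sqrt(7))/Y (X(Y) = (-29 + sqrt(6 + 1) + (sqrt(6 + 1))**2)/Y = (-29 + sqrt(7) + (sqrt(7))**2)/Y = (-29 + sqrt(7) + 7)/Y = (-22 + sqrt(7))/Y)
-X(-574) = -(-22 + sqrt(7))/(-574) = -(-1)*(-22 + sqrt(7))/574 = -(11/287 - sqrt(7)/574) = -11/287 + sqrt(7)/574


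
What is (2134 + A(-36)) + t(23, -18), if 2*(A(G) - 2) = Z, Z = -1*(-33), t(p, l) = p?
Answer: 4351/2 ≈ 2175.5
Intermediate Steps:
Z = 33
A(G) = 37/2 (A(G) = 2 + (½)*33 = 2 + 33/2 = 37/2)
(2134 + A(-36)) + t(23, -18) = (2134 + 37/2) + 23 = 4305/2 + 23 = 4351/2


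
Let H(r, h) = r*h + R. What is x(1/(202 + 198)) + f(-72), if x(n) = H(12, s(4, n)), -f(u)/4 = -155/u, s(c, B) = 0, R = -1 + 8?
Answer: -29/18 ≈ -1.6111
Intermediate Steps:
R = 7
H(r, h) = 7 + h*r (H(r, h) = r*h + 7 = h*r + 7 = 7 + h*r)
f(u) = 620/u (f(u) = -(-620)/u = 620/u)
x(n) = 7 (x(n) = 7 + 0*12 = 7 + 0 = 7)
x(1/(202 + 198)) + f(-72) = 7 + 620/(-72) = 7 + 620*(-1/72) = 7 - 155/18 = -29/18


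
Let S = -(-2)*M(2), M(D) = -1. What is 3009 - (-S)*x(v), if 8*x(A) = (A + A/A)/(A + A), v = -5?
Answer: 30089/10 ≈ 3008.9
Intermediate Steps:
x(A) = (1 + A)/(16*A) (x(A) = ((A + A/A)/(A + A))/8 = ((A + 1)/((2*A)))/8 = ((1 + A)*(1/(2*A)))/8 = ((1 + A)/(2*A))/8 = (1 + A)/(16*A))
S = -2 (S = -(-2)*(-1) = -1*2 = -2)
3009 - (-S)*x(v) = 3009 - (-1*(-2))*(1/16)*(1 - 5)/(-5) = 3009 - 2*(1/16)*(-1/5)*(-4) = 3009 - 2/20 = 3009 - 1*1/10 = 3009 - 1/10 = 30089/10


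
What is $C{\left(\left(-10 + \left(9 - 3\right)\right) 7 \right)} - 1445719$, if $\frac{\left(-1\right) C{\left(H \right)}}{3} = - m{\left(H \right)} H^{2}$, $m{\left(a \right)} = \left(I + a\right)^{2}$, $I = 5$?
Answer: $-201511$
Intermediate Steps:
$m{\left(a \right)} = \left(5 + a\right)^{2}$
$C{\left(H \right)} = 3 H^{2} \left(5 + H\right)^{2}$ ($C{\left(H \right)} = - 3 - \left(5 + H\right)^{2} H^{2} = - 3 \left(- H^{2} \left(5 + H\right)^{2}\right) = 3 H^{2} \left(5 + H\right)^{2}$)
$C{\left(\left(-10 + \left(9 - 3\right)\right) 7 \right)} - 1445719 = 3 \left(\left(-10 + \left(9 - 3\right)\right) 7\right)^{2} \left(5 + \left(-10 + \left(9 - 3\right)\right) 7\right)^{2} - 1445719 = 3 \left(\left(-10 + 6\right) 7\right)^{2} \left(5 + \left(-10 + 6\right) 7\right)^{2} - 1445719 = 3 \left(\left(-4\right) 7\right)^{2} \left(5 - 28\right)^{2} - 1445719 = 3 \left(-28\right)^{2} \left(5 - 28\right)^{2} - 1445719 = 3 \cdot 784 \left(-23\right)^{2} - 1445719 = 3 \cdot 784 \cdot 529 - 1445719 = 1244208 - 1445719 = -201511$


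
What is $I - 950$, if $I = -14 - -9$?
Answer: $-955$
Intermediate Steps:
$I = -5$ ($I = -14 + 9 = -5$)
$I - 950 = -5 - 950 = -955$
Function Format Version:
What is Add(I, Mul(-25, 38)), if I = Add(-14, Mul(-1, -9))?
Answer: -955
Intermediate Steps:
I = -5 (I = Add(-14, 9) = -5)
Add(I, Mul(-25, 38)) = Add(-5, Mul(-25, 38)) = Add(-5, -950) = -955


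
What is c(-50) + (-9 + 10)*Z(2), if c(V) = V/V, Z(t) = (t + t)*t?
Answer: 9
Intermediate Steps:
Z(t) = 2*t² (Z(t) = (2*t)*t = 2*t²)
c(V) = 1
c(-50) + (-9 + 10)*Z(2) = 1 + (-9 + 10)*(2*2²) = 1 + 1*(2*4) = 1 + 1*8 = 1 + 8 = 9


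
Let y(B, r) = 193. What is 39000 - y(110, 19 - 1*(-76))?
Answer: 38807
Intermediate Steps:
39000 - y(110, 19 - 1*(-76)) = 39000 - 1*193 = 39000 - 193 = 38807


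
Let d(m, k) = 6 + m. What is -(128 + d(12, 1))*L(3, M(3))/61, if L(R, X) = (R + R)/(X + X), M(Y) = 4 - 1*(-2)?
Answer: -73/61 ≈ -1.1967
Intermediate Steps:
M(Y) = 6 (M(Y) = 4 + 2 = 6)
L(R, X) = R/X (L(R, X) = (2*R)/((2*X)) = (2*R)*(1/(2*X)) = R/X)
-(128 + d(12, 1))*L(3, M(3))/61 = -(128 + (6 + 12))*(3/6)/61 = -(128 + 18)*(3*(1/6))*(1/61) = -146*(1/2)*(1/61) = -146/122 = -1*73/61 = -73/61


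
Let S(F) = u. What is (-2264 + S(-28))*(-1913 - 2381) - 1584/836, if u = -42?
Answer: 188137280/19 ≈ 9.9020e+6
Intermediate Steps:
S(F) = -42
(-2264 + S(-28))*(-1913 - 2381) - 1584/836 = (-2264 - 42)*(-1913 - 2381) - 1584/836 = -2306*(-4294) - 1584/836 = 9901964 - 1*36/19 = 9901964 - 36/19 = 188137280/19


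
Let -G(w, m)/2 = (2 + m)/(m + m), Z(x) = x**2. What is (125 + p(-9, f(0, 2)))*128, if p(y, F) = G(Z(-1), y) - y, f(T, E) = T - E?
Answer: 153472/9 ≈ 17052.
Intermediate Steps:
G(w, m) = -(2 + m)/m (G(w, m) = -2*(2 + m)/(m + m) = -2*(2 + m)/(2*m) = -2*(2 + m)*1/(2*m) = -(2 + m)/m)
p(y, F) = -y + (-2 - y)/y (p(y, F) = (-2 - y)/y - y = -y + (-2 - y)/y)
(125 + p(-9, f(0, 2)))*128 = (125 + (-1 - 1*(-9) - 2/(-9)))*128 = (125 + (-1 + 9 - 2*(-1/9)))*128 = (125 + (-1 + 9 + 2/9))*128 = (125 + 74/9)*128 = (1199/9)*128 = 153472/9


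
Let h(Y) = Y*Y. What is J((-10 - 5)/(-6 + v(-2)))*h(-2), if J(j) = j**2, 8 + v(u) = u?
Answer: 225/64 ≈ 3.5156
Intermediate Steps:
v(u) = -8 + u
h(Y) = Y**2
J((-10 - 5)/(-6 + v(-2)))*h(-2) = ((-10 - 5)/(-6 + (-8 - 2)))**2*(-2)**2 = (-15/(-6 - 10))**2*4 = (-15/(-16))**2*4 = (-15*(-1/16))**2*4 = (15/16)**2*4 = (225/256)*4 = 225/64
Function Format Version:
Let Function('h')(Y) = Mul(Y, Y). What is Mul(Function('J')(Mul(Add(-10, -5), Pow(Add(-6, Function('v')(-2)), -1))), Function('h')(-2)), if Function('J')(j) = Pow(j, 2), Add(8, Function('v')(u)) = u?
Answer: Rational(225, 64) ≈ 3.5156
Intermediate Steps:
Function('v')(u) = Add(-8, u)
Function('h')(Y) = Pow(Y, 2)
Mul(Function('J')(Mul(Add(-10, -5), Pow(Add(-6, Function('v')(-2)), -1))), Function('h')(-2)) = Mul(Pow(Mul(Add(-10, -5), Pow(Add(-6, Add(-8, -2)), -1)), 2), Pow(-2, 2)) = Mul(Pow(Mul(-15, Pow(Add(-6, -10), -1)), 2), 4) = Mul(Pow(Mul(-15, Pow(-16, -1)), 2), 4) = Mul(Pow(Mul(-15, Rational(-1, 16)), 2), 4) = Mul(Pow(Rational(15, 16), 2), 4) = Mul(Rational(225, 256), 4) = Rational(225, 64)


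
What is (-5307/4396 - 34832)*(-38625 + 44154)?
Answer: -846637961091/4396 ≈ -1.9259e+8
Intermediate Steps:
(-5307/4396 - 34832)*(-38625 + 44154) = (-5307*1/4396 - 34832)*5529 = (-5307/4396 - 34832)*5529 = -153126779/4396*5529 = -846637961091/4396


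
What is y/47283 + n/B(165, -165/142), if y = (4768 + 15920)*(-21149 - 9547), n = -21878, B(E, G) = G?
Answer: 14037183796/2600565 ≈ 5397.7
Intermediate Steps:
y = -635038848 (y = 20688*(-30696) = -635038848)
y/47283 + n/B(165, -165/142) = -635038848/47283 - 21878/((-165/142)) = -635038848*1/47283 - 21878/((-165*1/142)) = -211679616/15761 - 21878/(-165/142) = -211679616/15761 - 21878*(-142/165) = -211679616/15761 + 3106676/165 = 14037183796/2600565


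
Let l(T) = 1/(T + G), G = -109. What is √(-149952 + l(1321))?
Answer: I*√55067772369/606 ≈ 387.24*I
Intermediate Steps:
l(T) = 1/(-109 + T) (l(T) = 1/(T - 109) = 1/(-109 + T))
√(-149952 + l(1321)) = √(-149952 + 1/(-109 + 1321)) = √(-149952 + 1/1212) = √(-181741823/1212) = I*√55067772369/606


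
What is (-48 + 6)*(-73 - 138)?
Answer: 8862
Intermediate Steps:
(-48 + 6)*(-73 - 138) = -42*(-211) = 8862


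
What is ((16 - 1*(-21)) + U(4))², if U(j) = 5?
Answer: 1764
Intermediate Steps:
((16 - 1*(-21)) + U(4))² = ((16 - 1*(-21)) + 5)² = ((16 + 21) + 5)² = (37 + 5)² = 42² = 1764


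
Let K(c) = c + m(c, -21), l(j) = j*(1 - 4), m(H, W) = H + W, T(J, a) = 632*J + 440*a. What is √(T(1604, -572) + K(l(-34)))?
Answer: √762231 ≈ 873.06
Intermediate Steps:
T(J, a) = 440*a + 632*J
l(j) = -3*j (l(j) = j*(-3) = -3*j)
K(c) = -21 + 2*c (K(c) = c + (c - 21) = c + (-21 + c) = -21 + 2*c)
√(T(1604, -572) + K(l(-34))) = √((440*(-572) + 632*1604) + (-21 + 2*(-3*(-34)))) = √((-251680 + 1013728) + (-21 + 2*102)) = √(762048 + (-21 + 204)) = √(762048 + 183) = √762231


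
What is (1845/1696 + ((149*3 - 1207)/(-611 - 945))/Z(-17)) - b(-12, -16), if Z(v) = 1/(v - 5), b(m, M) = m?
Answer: 1545353/659744 ≈ 2.3424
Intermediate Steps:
Z(v) = 1/(-5 + v)
(1845/1696 + ((149*3 - 1207)/(-611 - 945))/Z(-17)) - b(-12, -16) = (1845/1696 + ((149*3 - 1207)/(-611 - 945))/(1/(-5 - 17))) - 1*(-12) = (1845*(1/1696) + ((447 - 1207)/(-1556))/(1/(-22))) + 12 = (1845/1696 + (-760*(-1/1556))/(-1/22)) + 12 = (1845/1696 + (190/389)*(-22)) + 12 = (1845/1696 - 4180/389) + 12 = -6371575/659744 + 12 = 1545353/659744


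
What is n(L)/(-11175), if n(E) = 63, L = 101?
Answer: -21/3725 ≈ -0.0056376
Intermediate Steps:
n(L)/(-11175) = 63/(-11175) = 63*(-1/11175) = -21/3725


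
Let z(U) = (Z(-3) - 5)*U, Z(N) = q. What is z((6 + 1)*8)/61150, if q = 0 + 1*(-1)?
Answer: -168/30575 ≈ -0.0054947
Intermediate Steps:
q = -1 (q = 0 - 1 = -1)
Z(N) = -1
z(U) = -6*U (z(U) = (-1 - 5)*U = -6*U)
z((6 + 1)*8)/61150 = -6*(6 + 1)*8/61150 = -42*8*(1/61150) = -6*56*(1/61150) = -336*1/61150 = -168/30575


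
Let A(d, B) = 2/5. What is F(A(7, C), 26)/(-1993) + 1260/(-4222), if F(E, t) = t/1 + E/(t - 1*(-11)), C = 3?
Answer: -242442282/778336255 ≈ -0.31149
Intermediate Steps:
A(d, B) = ⅖ (A(d, B) = 2*(⅕) = ⅖)
F(E, t) = t + E/(11 + t) (F(E, t) = t*1 + E/(t + 11) = t + E/(11 + t))
F(A(7, C), 26)/(-1993) + 1260/(-4222) = ((⅖ + 26² + 11*26)/(11 + 26))/(-1993) + 1260/(-4222) = ((⅖ + 676 + 286)/37)*(-1/1993) + 1260*(-1/4222) = ((1/37)*(4812/5))*(-1/1993) - 630/2111 = (4812/185)*(-1/1993) - 630/2111 = -4812/368705 - 630/2111 = -242442282/778336255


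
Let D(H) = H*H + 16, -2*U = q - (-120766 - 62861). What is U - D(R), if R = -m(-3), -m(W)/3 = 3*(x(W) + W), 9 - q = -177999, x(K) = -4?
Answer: -369605/2 ≈ -1.8480e+5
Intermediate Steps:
q = 178008 (q = 9 - 1*(-177999) = 9 + 177999 = 178008)
m(W) = 36 - 9*W (m(W) = -9*(-4 + W) = -3*(-12 + 3*W) = 36 - 9*W)
U = -361635/2 (U = -(178008 - (-120766 - 62861))/2 = -(178008 - 1*(-183627))/2 = -(178008 + 183627)/2 = -½*361635 = -361635/2 ≈ -1.8082e+5)
R = -63 (R = -(36 - 9*(-3)) = -(36 + 27) = -1*63 = -63)
D(H) = 16 + H² (D(H) = H² + 16 = 16 + H²)
U - D(R) = -361635/2 - (16 + (-63)²) = -361635/2 - (16 + 3969) = -361635/2 - 1*3985 = -361635/2 - 3985 = -369605/2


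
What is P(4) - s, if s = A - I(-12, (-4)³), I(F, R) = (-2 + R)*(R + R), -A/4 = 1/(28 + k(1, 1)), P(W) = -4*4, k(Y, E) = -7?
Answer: 177076/21 ≈ 8432.2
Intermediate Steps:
P(W) = -16
A = -4/21 (A = -4/(28 - 7) = -4/21 ≈ -0.19048)
I(F, R) = 2*R*(-2 + R) (I(F, R) = (-2 + R)*(2*R) = 2*R*(-2 + R))
s = -177412/21 (s = -4/21 - 2*(-4)³*(-2 + (-4)³) = -4/21 - 2*(-64)*(-2 - 64) = -4/21 - 2*(-64)*(-66) = -4/21 - 1*8448 = -4/21 - 8448 = -177412/21 ≈ -8448.2)
P(4) - s = -16 - 1*(-177412/21) = -16 + 177412/21 = 177076/21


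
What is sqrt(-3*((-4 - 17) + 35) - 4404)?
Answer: 3*I*sqrt(494) ≈ 66.678*I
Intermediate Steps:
sqrt(-3*((-4 - 17) + 35) - 4404) = sqrt(-3*(-21 + 35) - 4404) = sqrt(-3*14 - 4404) = sqrt(-42 - 4404) = sqrt(-4446) = 3*I*sqrt(494)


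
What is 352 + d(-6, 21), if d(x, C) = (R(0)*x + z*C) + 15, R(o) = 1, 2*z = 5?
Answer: 827/2 ≈ 413.50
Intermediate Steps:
z = 5/2 (z = (1/2)*5 = 5/2 ≈ 2.5000)
d(x, C) = 15 + x + 5*C/2 (d(x, C) = (1*x + 5*C/2) + 15 = (x + 5*C/2) + 15 = 15 + x + 5*C/2)
352 + d(-6, 21) = 352 + (15 - 6 + (5/2)*21) = 352 + (15 - 6 + 105/2) = 352 + 123/2 = 827/2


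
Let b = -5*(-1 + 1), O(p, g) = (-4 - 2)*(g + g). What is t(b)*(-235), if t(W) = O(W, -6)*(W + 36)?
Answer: -609120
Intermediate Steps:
O(p, g) = -12*g
b = 0 (b = -5*0 = 0)
t(W) = 2592 + 72*W (t(W) = (-12*(-6))*(W + 36) = 72*(36 + W) = 2592 + 72*W)
t(b)*(-235) = (2592 + 72*0)*(-235) = (2592 + 0)*(-235) = 2592*(-235) = -609120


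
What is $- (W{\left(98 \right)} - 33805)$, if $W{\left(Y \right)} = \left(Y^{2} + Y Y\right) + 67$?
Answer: $14530$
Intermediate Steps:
$W{\left(Y \right)} = 67 + 2 Y^{2}$ ($W{\left(Y \right)} = \left(Y^{2} + Y^{2}\right) + 67 = 2 Y^{2} + 67 = 67 + 2 Y^{2}$)
$- (W{\left(98 \right)} - 33805) = - (\left(67 + 2 \cdot 98^{2}\right) - 33805) = - (\left(67 + 2 \cdot 9604\right) - 33805) = - (\left(67 + 19208\right) - 33805) = - (19275 - 33805) = \left(-1\right) \left(-14530\right) = 14530$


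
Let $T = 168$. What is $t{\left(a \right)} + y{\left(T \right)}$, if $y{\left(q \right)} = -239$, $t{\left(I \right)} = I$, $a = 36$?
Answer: $-203$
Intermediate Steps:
$t{\left(a \right)} + y{\left(T \right)} = 36 - 239 = -203$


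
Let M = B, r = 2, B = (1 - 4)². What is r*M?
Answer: 18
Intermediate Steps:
B = 9 (B = (-3)² = 9)
M = 9
r*M = 2*9 = 18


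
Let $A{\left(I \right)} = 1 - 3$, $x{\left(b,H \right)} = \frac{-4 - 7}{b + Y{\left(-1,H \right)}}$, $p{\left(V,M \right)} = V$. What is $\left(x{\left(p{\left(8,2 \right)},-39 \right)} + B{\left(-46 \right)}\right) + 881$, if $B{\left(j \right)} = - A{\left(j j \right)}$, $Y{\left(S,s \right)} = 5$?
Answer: $\frac{11468}{13} \approx 882.15$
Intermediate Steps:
$x{\left(b,H \right)} = - \frac{11}{5 + b}$ ($x{\left(b,H \right)} = \frac{-4 - 7}{b + 5} = - \frac{11}{5 + b}$)
$A{\left(I \right)} = -2$
$B{\left(j \right)} = 2$ ($B{\left(j \right)} = \left(-1\right) \left(-2\right) = 2$)
$\left(x{\left(p{\left(8,2 \right)},-39 \right)} + B{\left(-46 \right)}\right) + 881 = \left(- \frac{11}{5 + 8} + 2\right) + 881 = \left(- \frac{11}{13} + 2\right) + 881 = \frac{15}{13} + 881 = \frac{11468}{13}$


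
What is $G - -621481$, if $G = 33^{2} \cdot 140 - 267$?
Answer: $773674$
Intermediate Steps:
$G = 152193$ ($G = 1089 \cdot 140 - 267 = 152460 - 267 = 152193$)
$G - -621481 = 152193 - -621481 = 152193 + 621481 = 773674$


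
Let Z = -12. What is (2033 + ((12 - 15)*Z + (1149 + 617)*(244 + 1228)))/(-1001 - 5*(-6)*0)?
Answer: -236511/91 ≈ -2599.0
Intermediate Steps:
(2033 + ((12 - 15)*Z + (1149 + 617)*(244 + 1228)))/(-1001 - 5*(-6)*0) = (2033 + ((12 - 15)*(-12) + (1149 + 617)*(244 + 1228)))/(-1001 - 5*(-6)*0) = (2033 + (-3*(-12) + 1766*1472))/(-1001 + 30*0) = (2033 + (36 + 2599552))/(-1001 + 0) = (2033 + 2599588)/(-1001) = 2601621*(-1/1001) = -236511/91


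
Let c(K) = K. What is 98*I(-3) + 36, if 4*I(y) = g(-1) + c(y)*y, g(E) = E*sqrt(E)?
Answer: 513/2 - 49*I/2 ≈ 256.5 - 24.5*I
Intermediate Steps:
g(E) = E**(3/2)
I(y) = -I/4 + y**2/4 (I(y) = ((-1)**(3/2) + y*y)/4 = (-I + y**2)/4 = (y**2 - I)/4 = -I/4 + y**2/4)
98*I(-3) + 36 = 98*(-I/4 + (1/4)*(-3)**2) + 36 = 98*(-I/4 + (1/4)*9) + 36 = 98*(-I/4 + 9/4) + 36 = 98*(9/4 - I/4) + 36 = (441/2 - 49*I/2) + 36 = 513/2 - 49*I/2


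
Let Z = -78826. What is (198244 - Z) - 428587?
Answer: -151517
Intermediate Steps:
(198244 - Z) - 428587 = (198244 - 1*(-78826)) - 428587 = (198244 + 78826) - 428587 = 277070 - 428587 = -151517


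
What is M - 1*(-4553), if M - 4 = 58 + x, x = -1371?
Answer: 3244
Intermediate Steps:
M = -1309 (M = 4 + (58 - 1371) = 4 - 1313 = -1309)
M - 1*(-4553) = -1309 - 1*(-4553) = -1309 + 4553 = 3244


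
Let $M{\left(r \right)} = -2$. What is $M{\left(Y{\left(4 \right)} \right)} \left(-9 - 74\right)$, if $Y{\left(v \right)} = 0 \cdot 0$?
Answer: $166$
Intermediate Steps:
$Y{\left(v \right)} = 0$
$M{\left(Y{\left(4 \right)} \right)} \left(-9 - 74\right) = - 2 \left(-9 - 74\right) = \left(-2\right) \left(-83\right) = 166$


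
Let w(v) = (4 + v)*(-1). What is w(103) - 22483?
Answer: -22590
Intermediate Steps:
w(v) = -4 - v
w(103) - 22483 = (-4 - 1*103) - 22483 = (-4 - 103) - 22483 = -107 - 22483 = -22590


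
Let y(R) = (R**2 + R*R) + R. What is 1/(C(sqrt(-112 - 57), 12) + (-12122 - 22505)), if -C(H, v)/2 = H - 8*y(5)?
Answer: -33747/1138860685 + 26*I/1138860685 ≈ -2.9632e-5 + 2.283e-8*I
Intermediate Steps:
y(R) = R + 2*R**2 (y(R) = (R**2 + R**2) + R = 2*R**2 + R = R + 2*R**2)
C(H, v) = 880 - 2*H (C(H, v) = -2*(H - 40*(1 + 2*5)) = -2*(H - 40*(1 + 10)) = -2*(H - 40*11) = -2*(H - 8*55) = -2*(H - 440) = -2*(-440 + H) = 880 - 2*H)
1/(C(sqrt(-112 - 57), 12) + (-12122 - 22505)) = 1/((880 - 2*sqrt(-112 - 57)) + (-12122 - 22505)) = 1/((880 - 26*I) - 34627) = 1/(-33747 - 26*I) = (-33747 + 26*I)/1138860685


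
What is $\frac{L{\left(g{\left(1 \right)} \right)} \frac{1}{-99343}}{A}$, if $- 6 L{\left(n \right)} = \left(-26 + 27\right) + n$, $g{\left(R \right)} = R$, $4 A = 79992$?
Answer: $\frac{1}{5959983942} \approx 1.6779 \cdot 10^{-10}$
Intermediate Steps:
$A = 19998$ ($A = \frac{1}{4} \cdot 79992 = 19998$)
$L{\left(n \right)} = - \frac{1}{6} - \frac{n}{6}$ ($L{\left(n \right)} = - \frac{\left(-26 + 27\right) + n}{6} = - \frac{1 + n}{6} = - \frac{1}{6} - \frac{n}{6}$)
$\frac{L{\left(g{\left(1 \right)} \right)} \frac{1}{-99343}}{A} = \frac{\left(- \frac{1}{6} - \frac{1}{6}\right) \frac{1}{-99343}}{19998} = \left(- \frac{1}{6} - \frac{1}{6}\right) \left(- \frac{1}{99343}\right) \frac{1}{19998} = \left(- \frac{1}{3}\right) \left(- \frac{1}{99343}\right) \frac{1}{19998} = \frac{1}{298029} \cdot \frac{1}{19998} = \frac{1}{5959983942}$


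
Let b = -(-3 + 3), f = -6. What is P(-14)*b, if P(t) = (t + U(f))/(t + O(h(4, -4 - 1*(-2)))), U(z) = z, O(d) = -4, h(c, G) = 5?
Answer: 0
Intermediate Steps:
P(t) = (-6 + t)/(-4 + t) (P(t) = (t - 6)/(t - 4) = (-6 + t)/(-4 + t))
b = 0 (b = -1*0 = 0)
P(-14)*b = ((-6 - 14)/(-4 - 14))*0 = (-20/(-18))*0 = -1/18*(-20)*0 = (10/9)*0 = 0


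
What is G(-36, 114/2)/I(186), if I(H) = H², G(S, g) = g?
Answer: 19/11532 ≈ 0.0016476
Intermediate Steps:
G(-36, 114/2)/I(186) = (114/2)/(186²) = (114*(½))/34596 = 57*(1/34596) = 19/11532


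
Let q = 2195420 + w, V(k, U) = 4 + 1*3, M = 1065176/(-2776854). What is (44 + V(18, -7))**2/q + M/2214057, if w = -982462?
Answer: 7994974997324435/3728701446371436762 ≈ 0.0021442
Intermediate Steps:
M = -532588/1388427 (M = 1065176*(-1/2776854) = -532588/1388427 ≈ -0.38359)
V(k, U) = 7 (V(k, U) = 4 + 3 = 7)
q = 1212958 (q = 2195420 - 982462 = 1212958)
(44 + V(18, -7))**2/q + M/2214057 = (44 + 7)**2/1212958 - 532588/1388427/2214057 = 51**2*(1/1212958) - 532588/1388427*1/2214057 = 2601*(1/1212958) - 532588/3074056518339 = 2601/1212958 - 532588/3074056518339 = 7994974997324435/3728701446371436762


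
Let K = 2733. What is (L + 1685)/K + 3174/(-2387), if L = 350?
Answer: -3816997/6523671 ≈ -0.58510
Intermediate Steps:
(L + 1685)/K + 3174/(-2387) = (350 + 1685)/2733 + 3174/(-2387) = 2035*(1/2733) + 3174*(-1/2387) = 2035/2733 - 3174/2387 = -3816997/6523671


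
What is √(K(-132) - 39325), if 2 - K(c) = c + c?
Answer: I*√39059 ≈ 197.63*I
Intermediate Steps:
K(c) = 2 - 2*c (K(c) = 2 - (c + c) = 2 - 2*c)
√(K(-132) - 39325) = √((2 - 2*(-132)) - 39325) = √((2 + 264) - 39325) = √(266 - 39325) = √(-39059) = I*√39059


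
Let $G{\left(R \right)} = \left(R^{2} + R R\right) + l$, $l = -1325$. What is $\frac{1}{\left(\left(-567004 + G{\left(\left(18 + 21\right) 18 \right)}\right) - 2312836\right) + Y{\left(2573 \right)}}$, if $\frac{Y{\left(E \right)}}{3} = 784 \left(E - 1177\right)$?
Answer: $\frac{1}{1387835} \approx 7.2055 \cdot 10^{-7}$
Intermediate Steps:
$Y{\left(E \right)} = -2768304 + 2352 E$ ($Y{\left(E \right)} = 3 \cdot 784 \left(E - 1177\right) = 3 \cdot 784 \left(-1177 + E\right) = 3 \left(-922768 + 784 E\right) = -2768304 + 2352 E$)
$G{\left(R \right)} = -1325 + 2 R^{2}$ ($G{\left(R \right)} = \left(R^{2} + R R\right) - 1325 = \left(R^{2} + R^{2}\right) - 1325 = 2 R^{2} - 1325 = -1325 + 2 R^{2}$)
$\frac{1}{\left(\left(-567004 + G{\left(\left(18 + 21\right) 18 \right)}\right) - 2312836\right) + Y{\left(2573 \right)}} = \frac{1}{\left(\left(-567004 - \left(1325 - 2 \left(\left(18 + 21\right) 18\right)^{2}\right)\right) - 2312836\right) + \left(-2768304 + 2352 \cdot 2573\right)} = \frac{1}{\left(\left(-567004 - \left(1325 - 2 \left(39 \cdot 18\right)^{2}\right)\right) - 2312836\right) + \left(-2768304 + 6051696\right)} = \frac{1}{\left(\left(-567004 - \left(1325 - 2 \cdot 702^{2}\right)\right) - 2312836\right) + 3283392} = \frac{1}{\left(\left(-567004 + \left(-1325 + 2 \cdot 492804\right)\right) - 2312836\right) + 3283392} = \frac{1}{\left(\left(-567004 + \left(-1325 + 985608\right)\right) - 2312836\right) + 3283392} = \frac{1}{\left(\left(-567004 + 984283\right) - 2312836\right) + 3283392} = \frac{1}{\left(417279 - 2312836\right) + 3283392} = \frac{1}{-1895557 + 3283392} = \frac{1}{1387835}$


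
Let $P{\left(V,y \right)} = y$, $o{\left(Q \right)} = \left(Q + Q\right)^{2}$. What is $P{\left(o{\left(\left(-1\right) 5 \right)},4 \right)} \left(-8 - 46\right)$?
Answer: $-216$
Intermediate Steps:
$o{\left(Q \right)} = 4 Q^{2}$ ($o{\left(Q \right)} = \left(2 Q\right)^{2} = 4 Q^{2}$)
$P{\left(o{\left(\left(-1\right) 5 \right)},4 \right)} \left(-8 - 46\right) = 4 \left(-8 - 46\right) = 4 \left(-54\right) = -216$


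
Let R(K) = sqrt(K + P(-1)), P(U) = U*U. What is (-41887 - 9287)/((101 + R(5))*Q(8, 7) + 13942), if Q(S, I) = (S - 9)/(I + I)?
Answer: -46589116644/12686312521 - 238812*sqrt(6)/12686312521 ≈ -3.6724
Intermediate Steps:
P(U) = U**2
R(K) = sqrt(1 + K) (R(K) = sqrt(K + (-1)**2) = sqrt(K + 1) = sqrt(1 + K))
Q(S, I) = (-9 + S)/(2*I) (Q(S, I) = (-9 + S)/((2*I)) = (-9 + S)*(1/(2*I)) = (-9 + S)/(2*I))
(-41887 - 9287)/((101 + R(5))*Q(8, 7) + 13942) = (-41887 - 9287)/((101 + sqrt(1 + 5))*((1/2)*(-9 + 8)/7) + 13942) = -51174/((101 + sqrt(6))*((1/2)*(1/7)*(-1)) + 13942) = -51174/((101 + sqrt(6))*(-1/14) + 13942) = -51174/((-101/14 - sqrt(6)/14) + 13942) = -51174/(195087/14 - sqrt(6)/14)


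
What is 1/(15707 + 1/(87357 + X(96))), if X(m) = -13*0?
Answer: 87357/1372116400 ≈ 6.3666e-5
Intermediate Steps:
X(m) = 0
1/(15707 + 1/(87357 + X(96))) = 1/(15707 + 1/(87357 + 0)) = 1/(15707 + 1/87357) = 1/(1372116400/87357) = 87357/1372116400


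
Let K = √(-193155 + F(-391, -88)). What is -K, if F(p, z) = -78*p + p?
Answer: -2*I*√40762 ≈ -403.79*I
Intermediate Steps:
F(p, z) = -77*p
K = 2*I*√40762 (K = √(-193155 - 77*(-391)) = √(-193155 + 30107) = √(-163048) = 2*I*√40762 ≈ 403.79*I)
-K = -2*I*√40762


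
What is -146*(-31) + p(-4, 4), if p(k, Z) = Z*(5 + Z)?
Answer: 4562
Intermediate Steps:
-146*(-31) + p(-4, 4) = -146*(-31) + 4*(5 + 4) = 4526 + 4*9 = 4526 + 36 = 4562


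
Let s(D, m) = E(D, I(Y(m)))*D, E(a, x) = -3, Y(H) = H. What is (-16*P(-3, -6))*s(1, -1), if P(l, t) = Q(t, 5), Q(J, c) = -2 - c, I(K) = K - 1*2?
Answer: -336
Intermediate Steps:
I(K) = -2 + K (I(K) = K - 2 = -2 + K)
s(D, m) = -3*D
P(l, t) = -7 (P(l, t) = -2 - 1*5 = -2 - 5 = -7)
(-16*P(-3, -6))*s(1, -1) = (-16*(-7))*(-3*1) = 112*(-3) = -336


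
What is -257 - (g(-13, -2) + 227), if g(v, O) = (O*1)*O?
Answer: -488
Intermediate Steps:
g(v, O) = O**2 (g(v, O) = O*O = O**2)
-257 - (g(-13, -2) + 227) = -257 - ((-2)**2 + 227) = -257 - (4 + 227) = -257 - 1*231 = -257 - 231 = -488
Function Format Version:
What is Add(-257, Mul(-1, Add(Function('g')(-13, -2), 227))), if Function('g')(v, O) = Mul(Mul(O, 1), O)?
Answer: -488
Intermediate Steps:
Function('g')(v, O) = Pow(O, 2) (Function('g')(v, O) = Mul(O, O) = Pow(O, 2))
Add(-257, Mul(-1, Add(Function('g')(-13, -2), 227))) = Add(-257, Mul(-1, Add(Pow(-2, 2), 227))) = Add(-257, Mul(-1, Add(4, 227))) = Add(-257, Mul(-1, 231)) = Add(-257, -231) = -488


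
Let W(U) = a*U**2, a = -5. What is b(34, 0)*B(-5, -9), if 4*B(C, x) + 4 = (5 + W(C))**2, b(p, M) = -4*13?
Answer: -187148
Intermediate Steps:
W(U) = -5*U**2
b(p, M) = -52
B(C, x) = -1 + (5 - 5*C**2)**2/4
b(34, 0)*B(-5, -9) = -52*(-1 + 25*(-1 + (-5)**2)**2/4) = -52*(-1 + 25*(-1 + 25)**2/4) = -52*(-1 + (25/4)*24**2) = -52*(-1 + (25/4)*576) = -52*(-1 + 3600) = -52*3599 = -187148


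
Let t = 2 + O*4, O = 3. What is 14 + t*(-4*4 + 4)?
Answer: -154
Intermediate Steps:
t = 14 (t = 2 + 3*4 = 2 + 12 = 14)
14 + t*(-4*4 + 4) = 14 + 14*(-4*4 + 4) = 14 + 14*(-16 + 4) = 14 + 14*(-12) = 14 - 168 = -154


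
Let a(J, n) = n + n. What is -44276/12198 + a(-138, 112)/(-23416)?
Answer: -64968698/17851773 ≈ -3.6393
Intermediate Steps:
a(J, n) = 2*n
-44276/12198 + a(-138, 112)/(-23416) = -44276/12198 + (2*112)/(-23416) = -44276*1/12198 + 224*(-1/23416) = -22138/6099 - 28/2927 = -64968698/17851773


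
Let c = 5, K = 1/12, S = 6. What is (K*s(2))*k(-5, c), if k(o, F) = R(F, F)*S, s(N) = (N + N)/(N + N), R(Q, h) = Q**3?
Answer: 125/2 ≈ 62.500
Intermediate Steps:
K = 1/12 ≈ 0.083333
s(N) = 1 (s(N) = (2*N)/((2*N)) = (2*N)*(1/(2*N)) = 1)
k(o, F) = 6*F**3 (k(o, F) = F**3*6 = 6*F**3)
(K*s(2))*k(-5, c) = ((1/12)*1)*(6*5**3) = (6*125)/12 = (1/12)*750 = 125/2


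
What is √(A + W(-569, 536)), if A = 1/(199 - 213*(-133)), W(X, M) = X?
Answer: I*√28942424473/7132 ≈ 23.854*I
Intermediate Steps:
A = 1/28528 (A = 1/(199 + 28329) = 1/28528 ≈ 3.5053e-5)
√(A + W(-569, 536)) = √(1/28528 - 569) = √(-16232431/28528) = I*√28942424473/7132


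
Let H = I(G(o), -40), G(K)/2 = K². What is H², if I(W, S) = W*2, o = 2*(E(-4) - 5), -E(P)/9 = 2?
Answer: 71639296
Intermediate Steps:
E(P) = -18 (E(P) = -9*2 = -18)
o = -46 (o = 2*(-18 - 5) = 2*(-23) = -46)
G(K) = 2*K²
I(W, S) = 2*W
H = 8464 (H = 2*(2*(-46)²) = 2*(2*2116) = 2*4232 = 8464)
H² = 8464² = 71639296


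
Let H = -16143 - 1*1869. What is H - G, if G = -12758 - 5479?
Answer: 225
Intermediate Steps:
G = -18237
H = -18012 (H = -16143 - 1869 = -18012)
H - G = -18012 - 1*(-18237) = -18012 + 18237 = 225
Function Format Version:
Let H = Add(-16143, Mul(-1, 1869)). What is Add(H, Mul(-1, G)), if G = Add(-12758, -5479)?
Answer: 225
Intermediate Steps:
G = -18237
H = -18012 (H = Add(-16143, -1869) = -18012)
Add(H, Mul(-1, G)) = Add(-18012, Mul(-1, -18237)) = Add(-18012, 18237) = 225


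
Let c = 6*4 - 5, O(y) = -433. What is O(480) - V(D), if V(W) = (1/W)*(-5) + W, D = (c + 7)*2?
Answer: -25215/52 ≈ -484.90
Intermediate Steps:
c = 19 (c = 24 - 5 = 19)
D = 52 (D = (19 + 7)*2 = 26*2 = 52)
V(W) = W - 5/W (V(W) = -5/W + W = W - 5/W)
O(480) - V(D) = -433 - (52 - 5/52) = -433 - 1*2699/52 = -433 - 2699/52 = -25215/52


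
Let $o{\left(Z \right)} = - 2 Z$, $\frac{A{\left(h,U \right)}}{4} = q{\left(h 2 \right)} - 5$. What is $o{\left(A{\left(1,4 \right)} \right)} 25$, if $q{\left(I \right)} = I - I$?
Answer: $1000$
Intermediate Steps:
$q{\left(I \right)} = 0$
$A{\left(h,U \right)} = -20$ ($A{\left(h,U \right)} = 4 \left(0 - 5\right) = 4 \left(-5\right) = -20$)
$o{\left(A{\left(1,4 \right)} \right)} 25 = \left(-2\right) \left(-20\right) 25 = 40 \cdot 25 = 1000$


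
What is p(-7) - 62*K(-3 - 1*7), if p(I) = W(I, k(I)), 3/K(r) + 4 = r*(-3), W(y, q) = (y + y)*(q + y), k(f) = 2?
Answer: 817/13 ≈ 62.846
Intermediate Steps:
W(y, q) = 2*y*(q + y) (W(y, q) = (2*y)*(q + y) = 2*y*(q + y))
K(r) = 3/(-4 - 3*r) (K(r) = 3/(-4 + r*(-3)) = 3/(-4 - 3*r))
p(I) = 2*I*(2 + I)
p(-7) - 62*K(-3 - 1*7) = 2*(-7)*(2 - 7) - (-186)/(4 + 3*(-3 - 1*7)) = 2*(-7)*(-5) - (-186)/(4 + 3*(-3 - 7)) = 70 - (-186)/(4 + 3*(-10)) = 70 - (-186)/(4 - 30) = 70 - (-186)/(-26) = 70 - (-186)*(-1)/26 = 70 - 62*3/26 = 70 - 93/13 = 817/13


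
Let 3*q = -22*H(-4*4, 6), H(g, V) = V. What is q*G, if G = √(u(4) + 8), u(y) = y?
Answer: -88*√3 ≈ -152.42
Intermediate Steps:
G = 2*√3 (G = √(4 + 8) = √12 = 2*√3 ≈ 3.4641)
q = -44 (q = (-22*6)/3 = (⅓)*(-132) = -44)
q*G = -88*√3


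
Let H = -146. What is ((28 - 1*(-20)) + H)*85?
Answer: -8330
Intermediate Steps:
((28 - 1*(-20)) + H)*85 = ((28 - 1*(-20)) - 146)*85 = ((28 + 20) - 146)*85 = (48 - 146)*85 = -98*85 = -8330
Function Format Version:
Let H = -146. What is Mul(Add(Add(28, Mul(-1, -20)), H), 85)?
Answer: -8330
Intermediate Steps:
Mul(Add(Add(28, Mul(-1, -20)), H), 85) = Mul(Add(Add(28, Mul(-1, -20)), -146), 85) = Mul(Add(Add(28, 20), -146), 85) = Mul(Add(48, -146), 85) = Mul(-98, 85) = -8330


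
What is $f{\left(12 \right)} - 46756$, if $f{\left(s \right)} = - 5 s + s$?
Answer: $-46804$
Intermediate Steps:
$f{\left(s \right)} = - 4 s$
$f{\left(12 \right)} - 46756 = \left(-4\right) 12 - 46756 = -48 - 46756 = -46804$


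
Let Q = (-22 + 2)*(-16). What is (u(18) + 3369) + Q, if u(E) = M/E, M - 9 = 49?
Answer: 33230/9 ≈ 3692.2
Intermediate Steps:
M = 58 (M = 9 + 49 = 58)
u(E) = 58/E
Q = 320 (Q = -20*(-16) = 320)
(u(18) + 3369) + Q = (58/18 + 3369) + 320 = (58*(1/18) + 3369) + 320 = (29/9 + 3369) + 320 = 30350/9 + 320 = 33230/9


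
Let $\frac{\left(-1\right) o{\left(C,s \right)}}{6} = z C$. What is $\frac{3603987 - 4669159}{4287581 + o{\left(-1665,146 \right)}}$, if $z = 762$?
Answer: $- \frac{1065172}{11899961} \approx -0.089511$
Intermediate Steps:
$o{\left(C,s \right)} = - 4572 C$ ($o{\left(C,s \right)} = - 6 \cdot 762 C = - 4572 C$)
$\frac{3603987 - 4669159}{4287581 + o{\left(-1665,146 \right)}} = \frac{3603987 - 4669159}{4287581 - -7612380} = - \frac{1065172}{4287581 + 7612380} = - \frac{1065172}{11899961}$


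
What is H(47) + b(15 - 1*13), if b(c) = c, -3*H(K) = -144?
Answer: 50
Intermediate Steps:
H(K) = 48 (H(K) = -1/3*(-144) = 48)
H(47) + b(15 - 1*13) = 48 + (15 - 1*13) = 48 + (15 - 13) = 48 + 2 = 50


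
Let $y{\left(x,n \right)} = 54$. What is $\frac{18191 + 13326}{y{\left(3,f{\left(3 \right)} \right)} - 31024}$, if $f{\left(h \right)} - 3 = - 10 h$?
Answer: $- \frac{31517}{30970} \approx -1.0177$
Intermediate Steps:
$f{\left(h \right)} = 3 - 10 h$
$\frac{18191 + 13326}{y{\left(3,f{\left(3 \right)} \right)} - 31024} = \frac{18191 + 13326}{54 - 31024} = \frac{31517}{-30970} = 31517 \left(- \frac{1}{30970}\right) = - \frac{31517}{30970}$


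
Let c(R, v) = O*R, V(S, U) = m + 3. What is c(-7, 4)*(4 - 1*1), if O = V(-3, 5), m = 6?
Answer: -189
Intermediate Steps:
V(S, U) = 9 (V(S, U) = 6 + 3 = 9)
O = 9
c(R, v) = 9*R
c(-7, 4)*(4 - 1*1) = (9*(-7))*(4 - 1*1) = -63*(4 - 1) = -63*3 = -189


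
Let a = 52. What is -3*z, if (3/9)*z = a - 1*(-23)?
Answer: -675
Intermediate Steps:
z = 225 (z = 3*(52 - 1*(-23)) = 3*(52 + 23) = 3*75 = 225)
-3*z = -3*225 = -675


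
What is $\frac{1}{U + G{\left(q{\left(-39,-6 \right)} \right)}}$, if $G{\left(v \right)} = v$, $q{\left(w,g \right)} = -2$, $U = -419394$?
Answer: $- \frac{1}{419396} \approx -2.3844 \cdot 10^{-6}$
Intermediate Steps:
$\frac{1}{U + G{\left(q{\left(-39,-6 \right)} \right)}} = \frac{1}{-419394 - 2} = \frac{1}{-419396} = - \frac{1}{419396}$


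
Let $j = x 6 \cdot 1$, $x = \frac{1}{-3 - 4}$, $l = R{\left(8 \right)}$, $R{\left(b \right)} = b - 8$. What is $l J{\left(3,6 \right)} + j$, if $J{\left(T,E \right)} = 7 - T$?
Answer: $- \frac{6}{7} \approx -0.85714$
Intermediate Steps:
$R{\left(b \right)} = -8 + b$
$l = 0$ ($l = -8 + 8 = 0$)
$x = - \frac{1}{7}$ ($x = \frac{1}{-7} = - \frac{1}{7} \approx -0.14286$)
$j = - \frac{6}{7}$ ($j = \left(- \frac{1}{7}\right) 6 \cdot 1 = \left(- \frac{6}{7}\right) 1 = - \frac{6}{7} \approx -0.85714$)
$l J{\left(3,6 \right)} + j = 0 \left(7 - 3\right) - \frac{6}{7} = 0 \cdot 4 - \frac{6}{7} = 0 - \frac{6}{7} = - \frac{6}{7}$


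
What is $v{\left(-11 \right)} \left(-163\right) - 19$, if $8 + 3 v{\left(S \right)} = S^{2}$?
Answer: $- \frac{18476}{3} \approx -6158.7$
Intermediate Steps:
$v{\left(S \right)} = - \frac{8}{3} + \frac{S^{2}}{3}$
$v{\left(-11 \right)} \left(-163\right) - 19 = \left(- \frac{8}{3} + \frac{\left(-11\right)^{2}}{3}\right) \left(-163\right) - 19 = \left(- \frac{8}{3} + \frac{1}{3} \cdot 121\right) \left(-163\right) - 19 = \left(- \frac{8}{3} + \frac{121}{3}\right) \left(-163\right) - 19 = \frac{113}{3} \left(-163\right) - 19 = - \frac{18419}{3} - 19 = - \frac{18476}{3}$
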